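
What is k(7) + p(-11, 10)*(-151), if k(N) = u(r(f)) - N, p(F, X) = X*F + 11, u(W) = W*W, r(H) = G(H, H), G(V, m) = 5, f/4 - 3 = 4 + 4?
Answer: 14967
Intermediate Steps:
f = 44 (f = 12 + 4*(4 + 4) = 12 + 4*8 = 12 + 32 = 44)
r(H) = 5
u(W) = W**2
p(F, X) = 11 + F*X (p(F, X) = F*X + 11 = 11 + F*X)
k(N) = 25 - N (k(N) = 5**2 - N = 25 - N)
k(7) + p(-11, 10)*(-151) = (25 - 1*7) + (11 - 11*10)*(-151) = (25 - 7) + (11 - 110)*(-151) = 18 - 99*(-151) = 18 + 14949 = 14967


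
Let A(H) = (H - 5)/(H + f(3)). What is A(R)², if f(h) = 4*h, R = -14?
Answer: 361/4 ≈ 90.250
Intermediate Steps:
A(H) = (-5 + H)/(12 + H) (A(H) = (H - 5)/(H + 4*3) = (-5 + H)/(H + 12) = (-5 + H)/(12 + H))
A(R)² = ((-5 - 14)/(12 - 14))² = (-19/(-2))² = (-½*(-19))² = (19/2)² = 361/4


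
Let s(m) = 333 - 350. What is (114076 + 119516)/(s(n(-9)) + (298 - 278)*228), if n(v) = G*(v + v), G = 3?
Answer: 233592/4543 ≈ 51.418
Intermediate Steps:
n(v) = 6*v (n(v) = 3*(v + v) = 3*(2*v) = 6*v)
s(m) = -17
(114076 + 119516)/(s(n(-9)) + (298 - 278)*228) = (114076 + 119516)/(-17 + (298 - 278)*228) = 233592/(-17 + 20*228) = 233592/(-17 + 4560) = 233592/4543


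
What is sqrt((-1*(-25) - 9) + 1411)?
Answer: sqrt(1427) ≈ 37.776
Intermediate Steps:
sqrt((-1*(-25) - 9) + 1411) = sqrt((25 - 9) + 1411) = sqrt(16 + 1411) = sqrt(1427)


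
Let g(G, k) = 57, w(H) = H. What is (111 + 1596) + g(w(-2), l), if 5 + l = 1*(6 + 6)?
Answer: 1764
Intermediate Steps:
l = 7 (l = -5 + 1*(6 + 6) = -5 + 1*12 = -5 + 12 = 7)
(111 + 1596) + g(w(-2), l) = (111 + 1596) + 57 = 1707 + 57 = 1764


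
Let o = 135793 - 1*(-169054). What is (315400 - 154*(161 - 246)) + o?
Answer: 633337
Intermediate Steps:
o = 304847 (o = 135793 + 169054 = 304847)
(315400 - 154*(161 - 246)) + o = (315400 - 154*(161 - 246)) + 304847 = (315400 - 154*(-85)) + 304847 = (315400 + 13090) + 304847 = 328490 + 304847 = 633337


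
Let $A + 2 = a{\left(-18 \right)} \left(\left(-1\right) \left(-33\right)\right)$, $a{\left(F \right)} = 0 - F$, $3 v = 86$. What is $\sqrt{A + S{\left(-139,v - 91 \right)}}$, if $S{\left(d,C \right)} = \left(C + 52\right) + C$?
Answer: $\frac{\sqrt{4674}}{3} \approx 22.789$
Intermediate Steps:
$v = \frac{86}{3}$ ($v = \frac{1}{3} \cdot 86 = \frac{86}{3} \approx 28.667$)
$a{\left(F \right)} = - F$
$S{\left(d,C \right)} = 52 + 2 C$ ($S{\left(d,C \right)} = \left(52 + C\right) + C = 52 + 2 C$)
$A = 592$ ($A = -2 + \left(-1\right) \left(-18\right) \left(\left(-1\right) \left(-33\right)\right) = -2 + 18 \cdot 33 = -2 + 594 = 592$)
$\sqrt{A + S{\left(-139,v - 91 \right)}} = \sqrt{592 + \left(52 + 2 \left(\frac{86}{3} - 91\right)\right)} = \sqrt{592 + \left(52 + 2 \left(- \frac{187}{3}\right)\right)} = \sqrt{592 + \left(52 - \frac{374}{3}\right)} = \sqrt{592 - \frac{218}{3}} = \sqrt{\frac{1558}{3}} = \frac{\sqrt{4674}}{3}$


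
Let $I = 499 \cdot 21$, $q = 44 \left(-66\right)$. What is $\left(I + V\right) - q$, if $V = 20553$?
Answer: $33936$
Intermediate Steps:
$q = -2904$
$I = 10479$
$\left(I + V\right) - q = \left(10479 + 20553\right) - -2904 = 31032 + 2904 = 33936$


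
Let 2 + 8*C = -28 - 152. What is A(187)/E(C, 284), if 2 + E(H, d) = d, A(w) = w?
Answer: 187/282 ≈ 0.66312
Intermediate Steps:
C = -91/4 (C = -¼ + (-28 - 152)/8 = -¼ + (⅛)*(-180) = -¼ - 45/2 = -91/4 ≈ -22.750)
E(H, d) = -2 + d
A(187)/E(C, 284) = 187/(-2 + 284) = 187/282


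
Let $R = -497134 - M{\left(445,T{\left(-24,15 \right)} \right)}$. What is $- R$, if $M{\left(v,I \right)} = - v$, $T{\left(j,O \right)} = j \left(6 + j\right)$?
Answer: $496689$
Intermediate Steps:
$R = -496689$ ($R = -497134 - \left(-1\right) 445 = -497134 - -445 = -497134 + 445 = -496689$)
$- R = \left(-1\right) \left(-496689\right) = 496689$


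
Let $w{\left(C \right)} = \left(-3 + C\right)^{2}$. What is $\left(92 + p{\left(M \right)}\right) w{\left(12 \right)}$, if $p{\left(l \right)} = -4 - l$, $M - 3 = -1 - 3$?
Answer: $7209$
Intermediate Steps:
$M = -1$ ($M = 3 - 4 = -1$)
$\left(92 + p{\left(M \right)}\right) w{\left(12 \right)} = \left(92 - 3\right) \left(-3 + 12\right)^{2} = \left(92 + \left(-4 + 1\right)\right) 9^{2} = \left(92 - 3\right) 81 = 89 \cdot 81 = 7209$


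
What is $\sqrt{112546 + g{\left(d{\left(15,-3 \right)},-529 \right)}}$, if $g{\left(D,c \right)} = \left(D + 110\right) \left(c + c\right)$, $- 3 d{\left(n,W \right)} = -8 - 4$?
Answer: $i \sqrt{8066} \approx 89.811 i$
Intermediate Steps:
$d{\left(n,W \right)} = 4$ ($d{\left(n,W \right)} = - \frac{-8 - 4}{3} = \left(- \frac{1}{3}\right) \left(-12\right) = 4$)
$g{\left(D,c \right)} = 2 c \left(110 + D\right)$ ($g{\left(D,c \right)} = \left(110 + D\right) 2 c = 2 c \left(110 + D\right)$)
$\sqrt{112546 + g{\left(d{\left(15,-3 \right)},-529 \right)}} = \sqrt{112546 + 2 \left(-529\right) \left(110 + 4\right)} = \sqrt{112546 + 2 \left(-529\right) 114} = \sqrt{112546 - 120612} = \sqrt{-8066} = i \sqrt{8066}$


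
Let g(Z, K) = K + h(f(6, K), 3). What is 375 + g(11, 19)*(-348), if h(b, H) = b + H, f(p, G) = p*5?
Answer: -17721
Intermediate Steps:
f(p, G) = 5*p
h(b, H) = H + b
g(Z, K) = 33 + K (g(Z, K) = K + (3 + 5*6) = K + (3 + 30) = K + 33 = 33 + K)
375 + g(11, 19)*(-348) = 375 + (33 + 19)*(-348) = 375 + 52*(-348) = 375 - 18096 = -17721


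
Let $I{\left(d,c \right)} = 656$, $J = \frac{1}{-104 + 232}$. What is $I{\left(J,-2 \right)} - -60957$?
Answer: $61613$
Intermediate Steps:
$J = \frac{1}{128} \approx 0.0078125$
$I{\left(J,-2 \right)} - -60957 = 656 - -60957 = 656 + 60957 = 61613$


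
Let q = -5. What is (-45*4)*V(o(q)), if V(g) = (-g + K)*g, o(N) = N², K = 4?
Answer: 94500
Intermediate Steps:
V(g) = g*(4 - g) (V(g) = (-g + 4)*g = (4 - g)*g = g*(4 - g))
(-45*4)*V(o(q)) = (-45*4)*((-5)²*(4 - 1*(-5)²)) = -4500*(4 - 1*25) = -4500*(4 - 25) = -4500*(-21) = -180*(-525) = 94500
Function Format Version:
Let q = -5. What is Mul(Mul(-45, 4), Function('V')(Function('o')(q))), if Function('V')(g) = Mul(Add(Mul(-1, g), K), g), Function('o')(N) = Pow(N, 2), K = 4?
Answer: 94500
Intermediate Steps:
Function('V')(g) = Mul(g, Add(4, Mul(-1, g))) (Function('V')(g) = Mul(Add(Mul(-1, g), 4), g) = Mul(Add(4, Mul(-1, g)), g) = Mul(g, Add(4, Mul(-1, g))))
Mul(Mul(-45, 4), Function('V')(Function('o')(q))) = Mul(Mul(-45, 4), Mul(Pow(-5, 2), Add(4, Mul(-1, Pow(-5, 2))))) = Mul(-180, Mul(25, Add(4, Mul(-1, 25)))) = Mul(-180, Mul(25, Add(4, -25))) = Mul(-180, Mul(25, -21)) = Mul(-180, -525) = 94500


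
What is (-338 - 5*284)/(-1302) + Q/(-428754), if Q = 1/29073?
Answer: 3652293357089/2704940814114 ≈ 1.3502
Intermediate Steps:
Q = 1/29073 ≈ 3.4396e-5
(-338 - 5*284)/(-1302) + Q/(-428754) = (-338 - 5*284)/(-1302) + (1/29073)/(-428754) = (-338 - 1420)*(-1/1302) + (1/29073)*(-1/428754) = -1758*(-1/1302) - 1/12465165042 = 293/217 - 1/12465165042 = 3652293357089/2704940814114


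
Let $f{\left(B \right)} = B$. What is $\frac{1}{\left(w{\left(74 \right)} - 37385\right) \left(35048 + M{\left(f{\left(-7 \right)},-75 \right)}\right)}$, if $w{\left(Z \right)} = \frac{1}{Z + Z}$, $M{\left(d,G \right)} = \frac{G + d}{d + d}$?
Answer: $- \frac{1036}{1357665788083} \approx -7.6307 \cdot 10^{-10}$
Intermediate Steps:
$M{\left(d,G \right)} = \frac{G + d}{2 d}$
$w{\left(Z \right)} = \frac{1}{2 Z}$
$\frac{1}{\left(w{\left(74 \right)} - 37385\right) \left(35048 + M{\left(f{\left(-7 \right)},-75 \right)}\right)} = \frac{1}{\left(\frac{1}{2 \cdot 74} - 37385\right) \left(35048 + \frac{-75 - 7}{2 \left(-7\right)}\right)} = \frac{1}{\left(\frac{1}{2} \cdot \frac{1}{74} - 37385\right) \left(35048 + \frac{1}{2} \left(- \frac{1}{7}\right) \left(-82\right)\right)} = \frac{1}{\left(\frac{1}{148} - 37385\right) \left(35048 + \frac{41}{7}\right)} = \frac{1}{\left(- \frac{5532979}{148}\right) \frac{245377}{7}} = \frac{1}{- \frac{1357665788083}{1036}} = - \frac{1036}{1357665788083}$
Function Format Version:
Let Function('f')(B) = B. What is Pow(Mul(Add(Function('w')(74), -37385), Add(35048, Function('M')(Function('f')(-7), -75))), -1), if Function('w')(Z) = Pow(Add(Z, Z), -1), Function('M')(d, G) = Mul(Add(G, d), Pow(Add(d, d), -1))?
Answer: Rational(-1036, 1357665788083) ≈ -7.6307e-10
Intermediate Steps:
Function('M')(d, G) = Mul(Rational(1, 2), Pow(d, -1), Add(G, d)) (Function('M')(d, G) = Mul(Add(G, d), Pow(Mul(2, d), -1)) = Mul(Add(G, d), Mul(Rational(1, 2), Pow(d, -1))) = Mul(Rational(1, 2), Pow(d, -1), Add(G, d)))
Function('w')(Z) = Mul(Rational(1, 2), Pow(Z, -1)) (Function('w')(Z) = Pow(Mul(2, Z), -1) = Mul(Rational(1, 2), Pow(Z, -1)))
Pow(Mul(Add(Function('w')(74), -37385), Add(35048, Function('M')(Function('f')(-7), -75))), -1) = Pow(Mul(Add(Mul(Rational(1, 2), Pow(74, -1)), -37385), Add(35048, Mul(Rational(1, 2), Pow(-7, -1), Add(-75, -7)))), -1) = Pow(Mul(Add(Mul(Rational(1, 2), Rational(1, 74)), -37385), Add(35048, Mul(Rational(1, 2), Rational(-1, 7), -82))), -1) = Pow(Mul(Add(Rational(1, 148), -37385), Add(35048, Rational(41, 7))), -1) = Pow(Mul(Rational(-5532979, 148), Rational(245377, 7)), -1) = Pow(Rational(-1357665788083, 1036), -1) = Rational(-1036, 1357665788083)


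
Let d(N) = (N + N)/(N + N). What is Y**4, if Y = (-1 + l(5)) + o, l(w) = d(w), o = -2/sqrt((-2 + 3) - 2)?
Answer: 16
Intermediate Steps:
d(N) = 1 (d(N) = (2*N)/((2*N)) = (2*N)*(1/(2*N)) = 1)
o = 2*I (o = -2/sqrt(1 - 2) = -2*(-I) = -(-2)*I = 2*I ≈ 2.0*I)
l(w) = 1
Y = 2*I (Y = (-1 + 1) + 2*I = 0 + 2*I = 2*I ≈ 2.0*I)
Y**4 = (2*I)**4 = 16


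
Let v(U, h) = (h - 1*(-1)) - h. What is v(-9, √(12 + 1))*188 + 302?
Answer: 490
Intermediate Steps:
v(U, h) = 1 (v(U, h) = (h + 1) - h = (1 + h) - h = 1)
v(-9, √(12 + 1))*188 + 302 = 1*188 + 302 = 188 + 302 = 490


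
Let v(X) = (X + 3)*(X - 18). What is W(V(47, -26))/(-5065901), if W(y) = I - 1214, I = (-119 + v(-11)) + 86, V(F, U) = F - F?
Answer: 1015/5065901 ≈ 0.00020036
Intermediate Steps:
v(X) = (-18 + X)*(3 + X) (v(X) = (3 + X)*(-18 + X) = (-18 + X)*(3 + X))
V(F, U) = 0
I = 199 (I = (-119 + (-54 + (-11)**2 - 15*(-11))) + 86 = (-119 + (-54 + 121 + 165)) + 86 = (-119 + 232) + 86 = 113 + 86 = 199)
W(y) = -1015 (W(y) = 199 - 1214 = -1015)
W(V(47, -26))/(-5065901) = -1015/(-5065901) = -1015*(-1/5065901) = 1015/5065901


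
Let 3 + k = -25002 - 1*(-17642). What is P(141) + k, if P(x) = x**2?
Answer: 12518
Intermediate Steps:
k = -7363 (k = -3 + (-25002 - 1*(-17642)) = -3 + (-25002 + 17642) = -3 - 7360 = -7363)
P(141) + k = 141**2 - 7363 = 19881 - 7363 = 12518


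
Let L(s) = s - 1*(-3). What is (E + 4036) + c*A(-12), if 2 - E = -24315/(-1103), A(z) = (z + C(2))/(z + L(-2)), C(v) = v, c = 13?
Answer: 48868979/12133 ≈ 4027.8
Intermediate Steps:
L(s) = 3 + s (L(s) = s + 3 = 3 + s)
A(z) = (2 + z)/(1 + z) (A(z) = (z + 2)/(z + (3 - 2)) = (2 + z)/(z + 1) = (2 + z)/(1 + z))
E = -22109/1103 (E = 2 - (-24315)/(-1103) = 2 - (-24315)*(-1)/1103 = 2 - 1*24315/1103 = 2 - 24315/1103 = -22109/1103 ≈ -20.044)
(E + 4036) + c*A(-12) = (-22109/1103 + 4036) + 13*((2 - 12)/(1 - 12)) = 4429599/1103 + 13*(-10/(-11)) = 4429599/1103 + 13*(-1/11*(-10)) = 4429599/1103 + 13*(10/11) = 4429599/1103 + 130/11 = 48868979/12133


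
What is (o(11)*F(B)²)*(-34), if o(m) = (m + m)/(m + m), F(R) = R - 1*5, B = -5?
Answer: -3400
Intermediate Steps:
F(R) = -5 + R (F(R) = R - 5 = -5 + R)
o(m) = 1 (o(m) = (2*m)/((2*m)) = (2*m)*(1/(2*m)) = 1)
(o(11)*F(B)²)*(-34) = (1*(-5 - 5)²)*(-34) = (1*(-10)²)*(-34) = (1*100)*(-34) = 100*(-34) = -3400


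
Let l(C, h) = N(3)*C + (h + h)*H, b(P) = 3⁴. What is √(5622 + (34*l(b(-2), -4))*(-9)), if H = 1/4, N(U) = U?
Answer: 2*I*√17031 ≈ 261.01*I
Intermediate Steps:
H = ¼ (H = 1*(¼) = ¼ ≈ 0.25000)
b(P) = 81
l(C, h) = h/2 + 3*C (l(C, h) = 3*C + (h + h)*(¼) = 3*C + (2*h)*(¼) = 3*C + h/2 = h/2 + 3*C)
√(5622 + (34*l(b(-2), -4))*(-9)) = √(5622 + (34*((½)*(-4) + 3*81))*(-9)) = √(5622 + (34*(-2 + 243))*(-9)) = √(5622 + (34*241)*(-9)) = √(5622 + 8194*(-9)) = √(5622 - 73746) = √(-68124) = 2*I*√17031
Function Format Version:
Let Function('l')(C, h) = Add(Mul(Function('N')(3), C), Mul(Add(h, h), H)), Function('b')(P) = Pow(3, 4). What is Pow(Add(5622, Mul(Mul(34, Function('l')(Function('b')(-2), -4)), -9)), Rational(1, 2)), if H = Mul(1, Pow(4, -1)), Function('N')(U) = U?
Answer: Mul(2, I, Pow(17031, Rational(1, 2))) ≈ Mul(261.01, I)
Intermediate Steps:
H = Rational(1, 4) (H = Mul(1, Rational(1, 4)) = Rational(1, 4) ≈ 0.25000)
Function('b')(P) = 81
Function('l')(C, h) = Add(Mul(Rational(1, 2), h), Mul(3, C)) (Function('l')(C, h) = Add(Mul(3, C), Mul(Add(h, h), Rational(1, 4))) = Add(Mul(3, C), Mul(Mul(2, h), Rational(1, 4))) = Add(Mul(3, C), Mul(Rational(1, 2), h)) = Add(Mul(Rational(1, 2), h), Mul(3, C)))
Pow(Add(5622, Mul(Mul(34, Function('l')(Function('b')(-2), -4)), -9)), Rational(1, 2)) = Pow(Add(5622, Mul(Mul(34, Add(Mul(Rational(1, 2), -4), Mul(3, 81))), -9)), Rational(1, 2)) = Pow(Add(5622, Mul(Mul(34, Add(-2, 243)), -9)), Rational(1, 2)) = Pow(Add(5622, Mul(Mul(34, 241), -9)), Rational(1, 2)) = Pow(Add(5622, Mul(8194, -9)), Rational(1, 2)) = Pow(Add(5622, -73746), Rational(1, 2)) = Pow(-68124, Rational(1, 2)) = Mul(2, I, Pow(17031, Rational(1, 2)))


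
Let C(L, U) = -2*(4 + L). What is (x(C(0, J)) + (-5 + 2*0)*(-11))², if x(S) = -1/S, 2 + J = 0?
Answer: 194481/64 ≈ 3038.8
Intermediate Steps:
J = -2 (J = -2 + 0 = -2)
C(L, U) = -8 - 2*L
(x(C(0, J)) + (-5 + 2*0)*(-11))² = (-1/(-8 - 2*0) + (-5 + 2*0)*(-11))² = (-1/(-8 + 0) + (-5 + 0)*(-11))² = (-1/(-8) - 5*(-11))² = (-1*(-⅛) + 55)² = (⅛ + 55)² = (441/8)² = 194481/64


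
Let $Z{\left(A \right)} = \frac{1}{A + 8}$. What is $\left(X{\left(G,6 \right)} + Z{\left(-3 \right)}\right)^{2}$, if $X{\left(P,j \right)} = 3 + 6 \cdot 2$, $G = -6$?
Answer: $\frac{5776}{25} \approx 231.04$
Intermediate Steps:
$X{\left(P,j \right)} = 15$ ($X{\left(P,j \right)} = 3 + 12 = 15$)
$Z{\left(A \right)} = \frac{1}{8 + A}$
$\left(X{\left(G,6 \right)} + Z{\left(-3 \right)}\right)^{2} = \left(15 + \frac{1}{8 - 3}\right)^{2} = \left(15 + \frac{1}{5}\right)^{2} = \left(\frac{76}{5}\right)^{2} = \frac{5776}{25}$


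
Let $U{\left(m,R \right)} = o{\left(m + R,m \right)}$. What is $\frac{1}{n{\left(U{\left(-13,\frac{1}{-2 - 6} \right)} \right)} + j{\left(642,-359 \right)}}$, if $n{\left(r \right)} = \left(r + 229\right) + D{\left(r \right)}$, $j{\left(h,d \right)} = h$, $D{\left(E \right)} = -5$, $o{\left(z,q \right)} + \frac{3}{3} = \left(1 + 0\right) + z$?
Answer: $\frac{8}{6823} \approx 0.0011725$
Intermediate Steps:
$o{\left(z,q \right)} = z$ ($o{\left(z,q \right)} = -1 + \left(\left(1 + 0\right) + z\right) = -1 + \left(1 + z\right) = z$)
$U{\left(m,R \right)} = R + m$ ($U{\left(m,R \right)} = m + R = R + m$)
$n{\left(r \right)} = 224 + r$ ($n{\left(r \right)} = \left(r + 229\right) - 5 = \left(229 + r\right) - 5 = 224 + r$)
$\frac{1}{n{\left(U{\left(-13,\frac{1}{-2 - 6} \right)} \right)} + j{\left(642,-359 \right)}} = \frac{1}{\left(224 - \left(13 - \frac{1}{-2 - 6}\right)\right) + 642} = \frac{1}{\left(224 - \left(13 - \frac{1}{-8}\right)\right) + 642} = \frac{1}{\left(224 - \frac{105}{8}\right) + 642} = \frac{1}{\frac{1687}{8} + 642} = \frac{1}{\frac{6823}{8}} = \frac{8}{6823}$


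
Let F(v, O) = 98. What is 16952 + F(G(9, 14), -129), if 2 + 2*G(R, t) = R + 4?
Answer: 17050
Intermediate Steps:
G(R, t) = 1 + R/2 (G(R, t) = -1 + (R + 4)/2 = -1 + (4 + R)/2 = -1 + (2 + R/2) = 1 + R/2)
16952 + F(G(9, 14), -129) = 16952 + 98 = 17050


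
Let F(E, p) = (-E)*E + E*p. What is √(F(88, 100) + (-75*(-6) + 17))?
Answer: √1523 ≈ 39.026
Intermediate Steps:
F(E, p) = -E² + E*p
√(F(88, 100) + (-75*(-6) + 17)) = √(88*(100 - 1*88) + (-75*(-6) + 17)) = √(88*(100 - 88) + (450 + 17)) = √(88*12 + 467) = √(1056 + 467) = √1523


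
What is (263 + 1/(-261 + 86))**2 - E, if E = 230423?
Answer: -4938495799/30625 ≈ -1.6126e+5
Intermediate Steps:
(263 + 1/(-261 + 86))**2 - E = (263 + 1/(-261 + 86))**2 - 1*230423 = (263 + 1/(-175))**2 - 230423 = (263 - 1/175)**2 - 230423 = (46024/175)**2 - 230423 = 2118208576/30625 - 230423 = -4938495799/30625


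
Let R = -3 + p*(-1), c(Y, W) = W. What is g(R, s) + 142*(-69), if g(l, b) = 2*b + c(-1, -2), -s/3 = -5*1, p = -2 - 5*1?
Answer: -9770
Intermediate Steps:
p = -7 (p = -2 - 5 = -7)
s = 15 (s = -(-15) = -3*(-5) = 15)
R = 4 (R = -3 - 7*(-1) = -3 + 7 = 4)
g(l, b) = -2 + 2*b (g(l, b) = 2*b - 2 = -2 + 2*b)
g(R, s) + 142*(-69) = (-2 + 2*15) + 142*(-69) = (-2 + 30) - 9798 = 28 - 9798 = -9770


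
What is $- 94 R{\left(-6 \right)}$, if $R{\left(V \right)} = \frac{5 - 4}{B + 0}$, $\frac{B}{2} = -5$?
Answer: $\frac{47}{5} \approx 9.4$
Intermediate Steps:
$B = -10$ ($B = 2 \left(-5\right) = -10$)
$R{\left(V \right)} = - \frac{1}{10}$ ($R{\left(V \right)} = \frac{5 - 4}{-10 + 0} = 1 \frac{1}{-10} = 1 \left(- \frac{1}{10}\right) = - \frac{1}{10}$)
$- 94 R{\left(-6 \right)} = \left(-94\right) \left(- \frac{1}{10}\right) = \frac{47}{5}$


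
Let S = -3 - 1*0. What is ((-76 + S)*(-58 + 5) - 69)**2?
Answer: 16957924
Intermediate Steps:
S = -3 (S = -3 + 0 = -3)
((-76 + S)*(-58 + 5) - 69)**2 = ((-76 - 3)*(-58 + 5) - 69)**2 = (-79*(-53) - 69)**2 = (4187 - 69)**2 = 4118**2 = 16957924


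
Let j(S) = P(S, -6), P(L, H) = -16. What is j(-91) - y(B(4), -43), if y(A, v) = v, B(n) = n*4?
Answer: 27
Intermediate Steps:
B(n) = 4*n
j(S) = -16
j(-91) - y(B(4), -43) = -16 - 1*(-43) = -16 + 43 = 27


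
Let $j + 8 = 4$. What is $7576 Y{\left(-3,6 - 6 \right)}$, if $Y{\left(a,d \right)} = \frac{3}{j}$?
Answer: $-5682$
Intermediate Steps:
$j = -4$ ($j = -8 + 4 = -4$)
$Y{\left(a,d \right)} = - \frac{3}{4}$ ($Y{\left(a,d \right)} = \frac{3}{-4} = 3 \left(- \frac{1}{4}\right) = - \frac{3}{4}$)
$7576 Y{\left(-3,6 - 6 \right)} = 7576 \left(- \frac{3}{4}\right) = -5682$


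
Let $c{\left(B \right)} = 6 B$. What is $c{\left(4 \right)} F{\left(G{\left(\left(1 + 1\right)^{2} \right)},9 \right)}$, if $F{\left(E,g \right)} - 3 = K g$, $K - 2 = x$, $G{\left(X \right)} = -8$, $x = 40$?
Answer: $9144$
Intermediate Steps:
$K = 42$ ($K = 2 + 40 = 42$)
$F{\left(E,g \right)} = 3 + 42 g$
$c{\left(4 \right)} F{\left(G{\left(\left(1 + 1\right)^{2} \right)},9 \right)} = 6 \cdot 4 \left(3 + 42 \cdot 9\right) = 24 \left(3 + 378\right) = 24 \cdot 381 = 9144$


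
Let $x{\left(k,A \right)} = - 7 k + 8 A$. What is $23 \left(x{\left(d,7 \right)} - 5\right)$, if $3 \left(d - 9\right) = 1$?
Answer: $- \frac{989}{3} \approx -329.67$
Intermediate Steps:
$d = \frac{28}{3}$ ($d = 9 + \frac{1}{3} \cdot 1 = 9 + \frac{1}{3} = \frac{28}{3} \approx 9.3333$)
$23 \left(x{\left(d,7 \right)} - 5\right) = 23 \left(\left(\left(-7\right) \frac{28}{3} + 8 \cdot 7\right) - 5\right) = 23 \left(\left(- \frac{196}{3} + 56\right) - 5\right) = 23 \left(- \frac{28}{3} - 5\right) = 23 \left(- \frac{43}{3}\right) = - \frac{989}{3}$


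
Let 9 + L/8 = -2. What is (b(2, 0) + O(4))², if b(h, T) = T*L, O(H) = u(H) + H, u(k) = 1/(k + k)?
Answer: 1089/64 ≈ 17.016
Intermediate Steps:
u(k) = 1/(2*k)
L = -88 (L = -72 + 8*(-2) = -72 - 16 = -88)
O(H) = H + 1/(2*H) (O(H) = 1/(2*H) + H = H + 1/(2*H))
b(h, T) = -88*T (b(h, T) = T*(-88) = -88*T)
(b(2, 0) + O(4))² = (-88*0 + (4 + (½)/4))² = (0 + (4 + (½)*(¼)))² = (0 + (4 + ⅛))² = (0 + 33/8)² = (33/8)² = 1089/64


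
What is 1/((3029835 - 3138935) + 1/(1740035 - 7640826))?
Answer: -5900791/643776298101 ≈ -9.1659e-6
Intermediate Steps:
1/((3029835 - 3138935) + 1/(1740035 - 7640826)) = 1/(-109100 + 1/(-5900791)) = 1/(-109100 - 1/5900791) = 1/(-643776298101/5900791) = -5900791/643776298101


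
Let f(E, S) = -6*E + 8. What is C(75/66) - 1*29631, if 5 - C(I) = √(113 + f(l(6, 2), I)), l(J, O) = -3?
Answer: -29626 - √139 ≈ -29638.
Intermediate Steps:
f(E, S) = 8 - 6*E
C(I) = 5 - √139 (C(I) = 5 - √(113 + (8 - 6*(-3))) = 5 - √(113 + (8 + 18)) = 5 - √(113 + 26) = 5 - √139)
C(75/66) - 1*29631 = (5 - √139) - 1*29631 = (5 - √139) - 29631 = -29626 - √139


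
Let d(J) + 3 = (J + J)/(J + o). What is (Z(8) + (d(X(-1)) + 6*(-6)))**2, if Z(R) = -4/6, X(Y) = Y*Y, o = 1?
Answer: 13456/9 ≈ 1495.1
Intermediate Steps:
X(Y) = Y**2
d(J) = -3 + 2*J/(1 + J) (d(J) = -3 + (J + J)/(J + 1) = -3 + (2*J)/(1 + J) = -3 + 2*J/(1 + J))
Z(R) = -2/3 (Z(R) = -4*1/6 = -2/3)
(Z(8) + (d(X(-1)) + 6*(-6)))**2 = (-2/3 + ((-3 - 1*(-1)**2)/(1 + (-1)**2) + 6*(-6)))**2 = (-2/3 + ((-3 - 1*1)/(1 + 1) - 36))**2 = (-2/3 + ((-3 - 1)/2 - 36))**2 = (-2/3 + ((1/2)*(-4) - 36))**2 = (-2/3 + (-2 - 36))**2 = (-2/3 - 38)**2 = (-116/3)**2 = 13456/9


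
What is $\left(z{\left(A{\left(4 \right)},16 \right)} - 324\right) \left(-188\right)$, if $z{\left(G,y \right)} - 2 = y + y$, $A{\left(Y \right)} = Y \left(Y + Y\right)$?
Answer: $54520$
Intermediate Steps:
$A{\left(Y \right)} = 2 Y^{2}$ ($A{\left(Y \right)} = Y 2 Y = 2 Y^{2}$)
$z{\left(G,y \right)} = 2 + 2 y$ ($z{\left(G,y \right)} = 2 + \left(y + y\right) = 2 + 2 y$)
$\left(z{\left(A{\left(4 \right)},16 \right)} - 324\right) \left(-188\right) = \left(\left(2 + 2 \cdot 16\right) - 324\right) \left(-188\right) = \left(\left(2 + 32\right) - 324\right) \left(-188\right) = \left(34 - 324\right) \left(-188\right) = \left(-290\right) \left(-188\right) = 54520$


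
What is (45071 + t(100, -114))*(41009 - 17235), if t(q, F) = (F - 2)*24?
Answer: 1005331138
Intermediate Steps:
t(q, F) = -48 + 24*F (t(q, F) = (-2 + F)*24 = -48 + 24*F)
(45071 + t(100, -114))*(41009 - 17235) = (45071 + (-48 + 24*(-114)))*(41009 - 17235) = (45071 + (-48 - 2736))*23774 = (45071 - 2784)*23774 = 42287*23774 = 1005331138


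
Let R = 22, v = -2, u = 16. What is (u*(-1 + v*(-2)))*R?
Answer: 1056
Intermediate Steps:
(u*(-1 + v*(-2)))*R = (16*(-1 - 2*(-2)))*22 = (16*(-1 + 4))*22 = (16*3)*22 = 48*22 = 1056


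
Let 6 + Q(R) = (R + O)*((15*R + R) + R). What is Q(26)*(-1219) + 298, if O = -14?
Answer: -6457964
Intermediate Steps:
Q(R) = -6 + 17*R*(-14 + R) (Q(R) = -6 + (R - 14)*((15*R + R) + R) = -6 + (-14 + R)*(16*R + R) = -6 + (-14 + R)*(17*R) = -6 + 17*R*(-14 + R))
Q(26)*(-1219) + 298 = (-6 - 238*26 + 17*26²)*(-1219) + 298 = (-6 - 6188 + 17*676)*(-1219) + 298 = (-6 - 6188 + 11492)*(-1219) + 298 = 5298*(-1219) + 298 = -6458262 + 298 = -6457964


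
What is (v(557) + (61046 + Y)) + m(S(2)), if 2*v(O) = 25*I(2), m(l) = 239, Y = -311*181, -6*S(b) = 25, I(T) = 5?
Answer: 10113/2 ≈ 5056.5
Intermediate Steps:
S(b) = -25/6 (S(b) = -⅙*25 = -25/6)
Y = -56291
v(O) = 125/2 (v(O) = (25*5)/2 = (½)*125 = 125/2)
(v(557) + (61046 + Y)) + m(S(2)) = (125/2 + (61046 - 56291)) + 239 = (125/2 + 4755) + 239 = 9635/2 + 239 = 10113/2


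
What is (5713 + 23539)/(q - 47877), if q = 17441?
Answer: -7313/7609 ≈ -0.96110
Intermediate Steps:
(5713 + 23539)/(q - 47877) = (5713 + 23539)/(17441 - 47877) = 29252/(-30436) = 29252*(-1/30436) = -7313/7609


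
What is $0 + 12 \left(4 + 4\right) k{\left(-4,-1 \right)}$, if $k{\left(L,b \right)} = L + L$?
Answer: $-768$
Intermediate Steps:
$k{\left(L,b \right)} = 2 L$
$0 + 12 \left(4 + 4\right) k{\left(-4,-1 \right)} = 0 + 12 \left(4 + 4\right) 2 \left(-4\right) = 0 + 12 \cdot 8 \left(-8\right) = 0 + 12 \left(-64\right) = 0 - 768 = -768$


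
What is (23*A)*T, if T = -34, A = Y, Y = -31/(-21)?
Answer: -24242/21 ≈ -1154.4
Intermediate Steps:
Y = 31/21 (Y = -31*(-1/21) = 31/21 ≈ 1.4762)
A = 31/21 ≈ 1.4762
(23*A)*T = (23*(31/21))*(-34) = (713/21)*(-34) = -24242/21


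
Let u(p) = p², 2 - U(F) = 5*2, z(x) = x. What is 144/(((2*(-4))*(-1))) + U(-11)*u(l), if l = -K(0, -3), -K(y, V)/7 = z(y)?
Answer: 18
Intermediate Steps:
K(y, V) = -7*y
l = 0 (l = -(-7)*0 = -1*0 = 0)
U(F) = -8 (U(F) = 2 - 5*2 = 2 - 1*10 = 2 - 10 = -8)
144/(((2*(-4))*(-1))) + U(-11)*u(l) = 144/(((2*(-4))*(-1))) - 8*0² = 144/((-8*(-1))) - 8*0 = 144/8 + 0 = 144*(⅛) + 0 = 18 + 0 = 18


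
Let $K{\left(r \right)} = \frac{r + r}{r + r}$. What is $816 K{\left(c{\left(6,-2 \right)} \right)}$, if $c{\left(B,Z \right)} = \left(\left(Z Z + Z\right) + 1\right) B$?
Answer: $816$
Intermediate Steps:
$c{\left(B,Z \right)} = B \left(1 + Z + Z^{2}\right)$ ($c{\left(B,Z \right)} = \left(\left(Z^{2} + Z\right) + 1\right) B = \left(\left(Z + Z^{2}\right) + 1\right) B = \left(1 + Z + Z^{2}\right) B = B \left(1 + Z + Z^{2}\right)$)
$K{\left(r \right)} = 1$ ($K{\left(r \right)} = \frac{2 r}{2 r} = 2 r \frac{1}{2 r} = 1$)
$816 K{\left(c{\left(6,-2 \right)} \right)} = 816 \cdot 1 = 816$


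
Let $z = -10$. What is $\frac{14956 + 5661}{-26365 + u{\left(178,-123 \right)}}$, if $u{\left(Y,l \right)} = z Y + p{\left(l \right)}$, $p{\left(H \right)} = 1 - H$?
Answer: $- \frac{20617}{28021} \approx -0.73577$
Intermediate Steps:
$u{\left(Y,l \right)} = 1 - l - 10 Y$ ($u{\left(Y,l \right)} = - 10 Y - \left(-1 + l\right) = 1 - l - 10 Y$)
$\frac{14956 + 5661}{-26365 + u{\left(178,-123 \right)}} = \frac{14956 + 5661}{-26365 - 1656} = \frac{20617}{-26365 + \left(1 + 123 - 1780\right)} = \frac{20617}{-26365 - 1656} = \frac{20617}{-28021} = 20617 \left(- \frac{1}{28021}\right) = - \frac{20617}{28021}$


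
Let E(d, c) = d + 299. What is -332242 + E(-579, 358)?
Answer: -332522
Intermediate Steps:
E(d, c) = 299 + d
-332242 + E(-579, 358) = -332242 + (299 - 579) = -332242 - 280 = -332522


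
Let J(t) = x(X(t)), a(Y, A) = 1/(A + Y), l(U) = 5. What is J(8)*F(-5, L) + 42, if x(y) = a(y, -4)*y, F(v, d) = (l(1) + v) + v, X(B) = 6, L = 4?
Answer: 27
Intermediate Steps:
F(v, d) = 5 + 2*v (F(v, d) = (5 + v) + v = 5 + 2*v)
x(y) = y/(-4 + y)
J(t) = 3 (J(t) = 6/(-4 + 6) = 6/2 = 6*(½) = 3)
J(8)*F(-5, L) + 42 = 3*(5 + 2*(-5)) + 42 = 3*(5 - 10) + 42 = 3*(-5) + 42 = -15 + 42 = 27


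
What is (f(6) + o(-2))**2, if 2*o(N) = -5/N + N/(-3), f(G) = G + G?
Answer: 26569/144 ≈ 184.51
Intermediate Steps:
f(G) = 2*G
o(N) = -5/(2*N) - N/6 (o(N) = (-5/N + N/(-3))/2 = (-5/N + N*(-1/3))/2 = (-5/N - N/3)/2 = -5/(2*N) - N/6)
(f(6) + o(-2))**2 = (2*6 + (1/6)*(-15 - 1*(-2)**2)/(-2))**2 = (12 + (1/6)*(-1/2)*(-15 - 1*4))**2 = (12 + (1/6)*(-1/2)*(-15 - 4))**2 = (12 + (1/6)*(-1/2)*(-19))**2 = (12 + 19/12)**2 = (163/12)**2 = 26569/144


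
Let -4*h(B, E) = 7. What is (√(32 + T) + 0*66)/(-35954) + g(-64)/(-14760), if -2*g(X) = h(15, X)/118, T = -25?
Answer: -7/13933440 - √7/35954 ≈ -7.4090e-5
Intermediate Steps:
h(B, E) = -7/4 (h(B, E) = -¼*7 = -7/4)
g(X) = 7/944 (g(X) = -(-7)/(8*118) = -½*(-7/472) = 7/944)
(√(32 + T) + 0*66)/(-35954) + g(-64)/(-14760) = (√(32 - 25) + 0*66)/(-35954) + (7/944)/(-14760) = (√7 + 0)*(-1/35954) + (7/944)*(-1/14760) = √7*(-1/35954) - 7/13933440 = -√7/35954 - 7/13933440 = -7/13933440 - √7/35954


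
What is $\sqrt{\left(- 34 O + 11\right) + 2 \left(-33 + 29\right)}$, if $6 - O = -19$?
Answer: $11 i \sqrt{7} \approx 29.103 i$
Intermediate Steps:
$O = 25$ ($O = 6 - -19 = 6 + 19 = 25$)
$\sqrt{\left(- 34 O + 11\right) + 2 \left(-33 + 29\right)} = \sqrt{\left(\left(-34\right) 25 + 11\right) + 2 \left(-33 + 29\right)} = \sqrt{\left(-850 + 11\right) + 2 \left(-4\right)} = \sqrt{-839 - 8} = \sqrt{-847} = 11 i \sqrt{7}$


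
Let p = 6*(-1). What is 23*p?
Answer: -138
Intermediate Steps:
p = -6
23*p = 23*(-6) = -138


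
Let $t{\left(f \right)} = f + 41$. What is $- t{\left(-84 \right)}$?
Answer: $43$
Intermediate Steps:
$t{\left(f \right)} = 41 + f$
$- t{\left(-84 \right)} = - (41 - 84) = \left(-1\right) \left(-43\right) = 43$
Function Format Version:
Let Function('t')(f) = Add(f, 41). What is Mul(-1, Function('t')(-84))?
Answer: 43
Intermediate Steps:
Function('t')(f) = Add(41, f)
Mul(-1, Function('t')(-84)) = Mul(-1, Add(41, -84)) = Mul(-1, -43) = 43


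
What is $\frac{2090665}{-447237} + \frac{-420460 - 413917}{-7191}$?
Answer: $\frac{2340720878}{21020139} \approx 111.36$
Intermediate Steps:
$\frac{2090665}{-447237} + \frac{-420460 - 413917}{-7191} = 2090665 \left(- \frac{1}{447237}\right) + \left(-420460 - 413917\right) \left(- \frac{1}{7191}\right) = - \frac{2090665}{447237} - - \frac{49081}{423} = - \frac{2090665}{447237} + \frac{49081}{423} = \frac{2340720878}{21020139}$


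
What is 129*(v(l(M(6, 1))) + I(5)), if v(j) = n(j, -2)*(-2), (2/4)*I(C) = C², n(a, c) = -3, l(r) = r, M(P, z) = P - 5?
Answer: 7224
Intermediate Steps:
M(P, z) = -5 + P
I(C) = 2*C²
v(j) = 6 (v(j) = -3*(-2) = 6)
129*(v(l(M(6, 1))) + I(5)) = 129*(6 + 2*5²) = 129*(6 + 2*25) = 129*(6 + 50) = 129*56 = 7224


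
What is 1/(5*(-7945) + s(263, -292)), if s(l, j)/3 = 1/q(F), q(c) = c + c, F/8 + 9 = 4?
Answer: -80/3178003 ≈ -2.5173e-5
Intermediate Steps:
F = -40 (F = -72 + 8*4 = -72 + 32 = -40)
q(c) = 2*c
s(l, j) = -3/80 (s(l, j) = 3/((2*(-40))) = 3/(-80) = 3*(-1/80) = -3/80)
1/(5*(-7945) + s(263, -292)) = 1/(5*(-7945) - 3/80) = 1/(-39725 - 3/80) = 1/(-3178003/80) = -80/3178003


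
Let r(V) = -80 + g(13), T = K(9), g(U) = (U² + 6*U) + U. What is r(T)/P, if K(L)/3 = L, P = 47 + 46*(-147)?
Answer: -36/1343 ≈ -0.026806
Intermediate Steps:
P = -6715 (P = 47 - 6762 = -6715)
g(U) = U² + 7*U
K(L) = 3*L
T = 27 (T = 3*9 = 27)
r(V) = 180 (r(V) = -80 + 13*(7 + 13) = -80 + 13*20 = -80 + 260 = 180)
r(T)/P = 180/(-6715) = 180*(-1/6715) = -36/1343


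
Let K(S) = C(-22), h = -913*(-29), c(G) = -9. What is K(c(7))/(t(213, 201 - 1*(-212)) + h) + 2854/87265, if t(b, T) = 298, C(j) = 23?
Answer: 15684589/467304075 ≈ 0.033564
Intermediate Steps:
h = 26477
K(S) = 23
K(c(7))/(t(213, 201 - 1*(-212)) + h) + 2854/87265 = 23/(298 + 26477) + 2854/87265 = 23/26775 + 2854*(1/87265) = 23*(1/26775) + 2854/87265 = 23/26775 + 2854/87265 = 15684589/467304075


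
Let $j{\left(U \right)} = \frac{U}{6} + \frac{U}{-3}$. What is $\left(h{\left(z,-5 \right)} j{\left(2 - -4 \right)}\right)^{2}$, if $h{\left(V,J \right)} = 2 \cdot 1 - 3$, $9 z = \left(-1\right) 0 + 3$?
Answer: $1$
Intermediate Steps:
$j{\left(U \right)} = - \frac{U}{6}$ ($j{\left(U \right)} = U \frac{1}{6} + U \left(- \frac{1}{3}\right) = \frac{U}{6} - \frac{U}{3} = - \frac{U}{6}$)
$z = \frac{1}{3}$ ($z = \frac{\left(-1\right) 0 + 3}{9} = \frac{0 + 3}{9} = \frac{1}{9} \cdot 3 = \frac{1}{3} \approx 0.33333$)
$h{\left(V,J \right)} = -1$ ($h{\left(V,J \right)} = 2 - 3 = -1$)
$\left(h{\left(z,-5 \right)} j{\left(2 - -4 \right)}\right)^{2} = \left(- \frac{\left(-1\right) \left(2 - -4\right)}{6}\right)^{2} = \left(- \frac{\left(-1\right) \left(2 + 4\right)}{6}\right)^{2} = \left(- \frac{\left(-1\right) 6}{6}\right)^{2} = \left(\left(-1\right) \left(-1\right)\right)^{2} = 1^{2} = 1$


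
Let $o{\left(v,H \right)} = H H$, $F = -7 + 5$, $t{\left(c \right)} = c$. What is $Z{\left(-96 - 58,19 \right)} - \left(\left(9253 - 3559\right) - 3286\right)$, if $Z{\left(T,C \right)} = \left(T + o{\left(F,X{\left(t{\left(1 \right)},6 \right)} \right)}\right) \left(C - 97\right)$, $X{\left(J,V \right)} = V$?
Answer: $6796$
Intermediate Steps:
$F = -2$
$o{\left(v,H \right)} = H^{2}$
$Z{\left(T,C \right)} = \left(-97 + C\right) \left(36 + T\right)$ ($Z{\left(T,C \right)} = \left(T + 6^{2}\right) \left(C - 97\right) = \left(T + 36\right) \left(-97 + C\right) = \left(36 + T\right) \left(-97 + C\right) = \left(-97 + C\right) \left(36 + T\right)$)
$Z{\left(-96 - 58,19 \right)} - \left(\left(9253 - 3559\right) - 3286\right) = \left(-3492 - 97 \left(-96 - 58\right) + 36 \cdot 19 + 19 \left(-96 - 58\right)\right) - \left(\left(9253 - 3559\right) - 3286\right) = \left(-3492 - 97 \left(-96 - 58\right) + 684 + 19 \left(-96 - 58\right)\right) - \left(5694 - 3286\right) = \left(-3492 - -14938 + 684 + 19 \left(-154\right)\right) - 2408 = \left(-3492 + 14938 + 684 - 2926\right) - 2408 = 9204 - 2408 = 6796$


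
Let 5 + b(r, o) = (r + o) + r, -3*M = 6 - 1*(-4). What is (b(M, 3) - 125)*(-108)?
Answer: 14436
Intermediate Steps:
M = -10/3 (M = -(6 - 1*(-4))/3 = -(6 + 4)/3 = -1/3*10 = -10/3 ≈ -3.3333)
b(r, o) = -5 + o + 2*r (b(r, o) = -5 + ((r + o) + r) = -5 + ((o + r) + r) = -5 + (o + 2*r) = -5 + o + 2*r)
(b(M, 3) - 125)*(-108) = ((-5 + 3 + 2*(-10/3)) - 125)*(-108) = ((-5 + 3 - 20/3) - 125)*(-108) = (-26/3 - 125)*(-108) = -401/3*(-108) = 14436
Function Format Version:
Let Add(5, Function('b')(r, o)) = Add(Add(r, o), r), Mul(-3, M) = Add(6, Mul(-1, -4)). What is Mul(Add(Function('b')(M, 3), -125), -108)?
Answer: 14436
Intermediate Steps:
M = Rational(-10, 3) (M = Mul(Rational(-1, 3), Add(6, Mul(-1, -4))) = Mul(Rational(-1, 3), Add(6, 4)) = Mul(Rational(-1, 3), 10) = Rational(-10, 3) ≈ -3.3333)
Function('b')(r, o) = Add(-5, o, Mul(2, r)) (Function('b')(r, o) = Add(-5, Add(Add(r, o), r)) = Add(-5, Add(Add(o, r), r)) = Add(-5, Add(o, Mul(2, r))) = Add(-5, o, Mul(2, r)))
Mul(Add(Function('b')(M, 3), -125), -108) = Mul(Add(Add(-5, 3, Mul(2, Rational(-10, 3))), -125), -108) = Mul(Add(Add(-5, 3, Rational(-20, 3)), -125), -108) = Mul(Add(Rational(-26, 3), -125), -108) = Mul(Rational(-401, 3), -108) = 14436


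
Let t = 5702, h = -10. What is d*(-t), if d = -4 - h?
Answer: -34212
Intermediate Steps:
d = 6 (d = -4 - 1*(-10) = -4 + 10 = 6)
d*(-t) = 6*(-1*5702) = 6*(-5702) = -34212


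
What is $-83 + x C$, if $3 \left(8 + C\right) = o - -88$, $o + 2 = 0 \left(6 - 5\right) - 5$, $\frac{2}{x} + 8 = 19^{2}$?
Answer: $- \frac{29261}{353} \approx -82.892$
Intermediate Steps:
$x = \frac{2}{353}$ ($x = \frac{2}{-8 + 19^{2}} = \frac{2}{-8 + 361} = \frac{2}{353} \approx 0.0056657$)
$o = -7$ ($o = -2 - \left(5 + 0 \left(6 - 5\right)\right) = -2 + \left(0 \cdot 1 - 5\right) = -2 + \left(0 - 5\right) = -2 - 5 = -7$)
$C = 19$ ($C = -8 + \frac{-7 - -88}{3} = -8 + \frac{-7 + 88}{3} = -8 + \frac{1}{3} \cdot 81 = -8 + 27 = 19$)
$-83 + x C = -83 + \frac{2}{353} \cdot 19 = -83 + \frac{38}{353} = - \frac{29261}{353}$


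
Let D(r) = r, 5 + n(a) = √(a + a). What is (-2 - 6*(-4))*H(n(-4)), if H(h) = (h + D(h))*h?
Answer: 748 - 880*I*√2 ≈ 748.0 - 1244.5*I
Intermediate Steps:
n(a) = -5 + √2*√a (n(a) = -5 + √(a + a) = -5 + √(2*a) = -5 + √2*√a)
H(h) = 2*h² (H(h) = (h + h)*h = (2*h)*h = 2*h²)
(-2 - 6*(-4))*H(n(-4)) = (-2 - 6*(-4))*(2*(-5 + √2*√(-4))²) = (-2 + 24)*(2*(-5 + √2*(2*I))²) = 22*(2*(-5 + 2*I*√2)²) = 44*(-5 + 2*I*√2)²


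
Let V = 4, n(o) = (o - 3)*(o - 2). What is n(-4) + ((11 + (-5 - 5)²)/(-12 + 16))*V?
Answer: 153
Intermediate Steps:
n(o) = (-3 + o)*(-2 + o)
n(-4) + ((11 + (-5 - 5)²)/(-12 + 16))*V = (6 + (-4)² - 5*(-4)) + ((11 + (-5 - 5)²)/(-12 + 16))*4 = (6 + 16 + 20) + ((11 + (-10)²)/4)*4 = 42 + ((11 + 100)*(¼))*4 = 42 + (111*(¼))*4 = 42 + (111/4)*4 = 42 + 111 = 153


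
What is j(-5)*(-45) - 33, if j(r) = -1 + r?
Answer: 237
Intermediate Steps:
j(-5)*(-45) - 33 = (-1 - 5)*(-45) - 33 = -6*(-45) - 33 = 270 - 33 = 237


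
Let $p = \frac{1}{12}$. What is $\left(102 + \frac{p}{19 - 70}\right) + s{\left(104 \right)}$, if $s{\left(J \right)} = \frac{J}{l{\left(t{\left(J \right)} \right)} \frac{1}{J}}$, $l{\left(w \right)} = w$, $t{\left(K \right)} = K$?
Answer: $\frac{126071}{612} \approx 206.0$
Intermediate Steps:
$p = \frac{1}{12} \approx 0.083333$
$s{\left(J \right)} = J$ ($s{\left(J \right)} = \frac{J}{J \frac{1}{J}} = \frac{J}{1} = J 1 = J$)
$\left(102 + \frac{p}{19 - 70}\right) + s{\left(104 \right)} = \left(102 + \frac{1}{12 \left(19 - 70\right)}\right) + 104 = \left(102 + \frac{1}{12 \left(-51\right)}\right) + 104 = \left(102 + \frac{1}{12} \left(- \frac{1}{51}\right)\right) + 104 = \left(102 - \frac{1}{612}\right) + 104 = \frac{62423}{612} + 104 = \frac{126071}{612}$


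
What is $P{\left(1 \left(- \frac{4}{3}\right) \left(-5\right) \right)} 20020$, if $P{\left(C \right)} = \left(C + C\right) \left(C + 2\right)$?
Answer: $\frac{20820800}{9} \approx 2.3134 \cdot 10^{6}$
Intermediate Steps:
$P{\left(C \right)} = 2 C \left(2 + C\right)$
$P{\left(1 \left(- \frac{4}{3}\right) \left(-5\right) \right)} 20020 = 2 \cdot 1 \left(- \frac{4}{3}\right) \left(-5\right) \left(2 + 1 \left(- \frac{4}{3}\right) \left(-5\right)\right) 20020 = 2 \left(\left(- \frac{4}{3}\right) \left(-5\right)\right) \left(2 - - \frac{20}{3}\right) 20020 = 2 \cdot \frac{20}{3} \left(2 + \frac{20}{3}\right) 20020 = 2 \cdot \frac{20}{3} \cdot \frac{26}{3} \cdot 20020 = \frac{1040}{9} \cdot 20020 = \frac{20820800}{9}$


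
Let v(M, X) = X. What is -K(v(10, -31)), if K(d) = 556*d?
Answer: 17236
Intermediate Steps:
-K(v(10, -31)) = -556*(-31) = -1*(-17236) = 17236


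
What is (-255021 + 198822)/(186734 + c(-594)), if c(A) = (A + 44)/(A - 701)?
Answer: -14555541/48364216 ≈ -0.30096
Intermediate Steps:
c(A) = (44 + A)/(-701 + A)
(-255021 + 198822)/(186734 + c(-594)) = (-255021 + 198822)/(186734 + (44 - 594)/(-701 - 594)) = -56199/(186734 - 550/(-1295)) = -56199/(186734 - 1/1295*(-550)) = -56199/(186734 + 110/259) = -56199/48364216/259 = -56199*259/48364216 = -14555541/48364216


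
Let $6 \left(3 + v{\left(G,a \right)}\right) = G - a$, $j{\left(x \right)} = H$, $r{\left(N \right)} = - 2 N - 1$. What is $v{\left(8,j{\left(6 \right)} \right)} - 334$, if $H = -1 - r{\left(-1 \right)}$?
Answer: $- \frac{1006}{3} \approx -335.33$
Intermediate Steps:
$r{\left(N \right)} = -1 - 2 N$ ($r{\left(N \right)} = - 2 N - 1 = -1 - 2 N$)
$H = -2$ ($H = -1 - \left(-1 - -2\right) = -1 - \left(-1 + 2\right) = -1 - 1 = -2$)
$j{\left(x \right)} = -2$
$v{\left(G,a \right)} = -3 - \frac{a}{6} + \frac{G}{6}$ ($v{\left(G,a \right)} = -3 + \frac{G - a}{6} = -3 + \left(- \frac{a}{6} + \frac{G}{6}\right) = -3 - \frac{a}{6} + \frac{G}{6}$)
$v{\left(8,j{\left(6 \right)} \right)} - 334 = \left(-3 - - \frac{1}{3} + \frac{1}{6} \cdot 8\right) - 334 = \left(-3 + \frac{1}{3} + \frac{4}{3}\right) - 334 = - \frac{4}{3} - 334 = - \frac{1006}{3}$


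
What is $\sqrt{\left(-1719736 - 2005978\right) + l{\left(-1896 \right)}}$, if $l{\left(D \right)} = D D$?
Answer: $i \sqrt{130898} \approx 361.8 i$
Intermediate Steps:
$l{\left(D \right)} = D^{2}$
$\sqrt{\left(-1719736 - 2005978\right) + l{\left(-1896 \right)}} = \sqrt{\left(-1719736 - 2005978\right) + \left(-1896\right)^{2}} = \sqrt{\left(-1719736 - 2005978\right) + 3594816} = \sqrt{-3725714 + 3594816} = \sqrt{-130898} = i \sqrt{130898}$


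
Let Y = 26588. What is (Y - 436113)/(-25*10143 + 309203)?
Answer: -409525/55628 ≈ -7.3618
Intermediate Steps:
(Y - 436113)/(-25*10143 + 309203) = (26588 - 436113)/(-25*10143 + 309203) = -409525/(-253575 + 309203) = -409525/55628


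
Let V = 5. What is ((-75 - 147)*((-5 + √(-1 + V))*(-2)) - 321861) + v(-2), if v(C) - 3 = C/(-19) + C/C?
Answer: -6140589/19 ≈ -3.2319e+5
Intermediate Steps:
v(C) = 4 - C/19 (v(C) = 3 + (C/(-19) + C/C) = 3 + (C*(-1/19) + 1) = 3 + (-C/19 + 1) = 3 + (1 - C/19) = 4 - C/19)
((-75 - 147)*((-5 + √(-1 + V))*(-2)) - 321861) + v(-2) = ((-75 - 147)*((-5 + √(-1 + 5))*(-2)) - 321861) + (4 - 1/19*(-2)) = (-222*(-5 + √4)*(-2) - 321861) + (4 + 2/19) = (-222*(-5 + 2)*(-2) - 321861) + 78/19 = (-(-666)*(-2) - 321861) + 78/19 = (-222*6 - 321861) + 78/19 = (-1332 - 321861) + 78/19 = -323193 + 78/19 = -6140589/19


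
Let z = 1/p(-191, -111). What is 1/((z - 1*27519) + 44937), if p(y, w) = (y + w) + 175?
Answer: 127/2212085 ≈ 5.7412e-5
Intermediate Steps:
p(y, w) = 175 + w + y (p(y, w) = (w + y) + 175 = 175 + w + y)
z = -1/127 (z = 1/(175 - 111 - 191) = 1/(-127) = -1/127 ≈ -0.0078740)
1/((z - 1*27519) + 44937) = 1/((-1/127 - 1*27519) + 44937) = 1/((-1/127 - 27519) + 44937) = 1/(-3494914/127 + 44937) = 1/(2212085/127) = 127/2212085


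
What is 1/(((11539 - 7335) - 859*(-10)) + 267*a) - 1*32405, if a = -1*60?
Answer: -104538531/3226 ≈ -32405.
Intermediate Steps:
a = -60
1/(((11539 - 7335) - 859*(-10)) + 267*a) - 1*32405 = 1/(((11539 - 7335) - 859*(-10)) + 267*(-60)) - 1*32405 = 1/((4204 + 8590) - 16020) - 32405 = 1/(12794 - 16020) - 32405 = 1/(-3226) - 32405 = -1/3226 - 32405 = -104538531/3226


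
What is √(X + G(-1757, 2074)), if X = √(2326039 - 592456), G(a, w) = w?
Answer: √(2074 + √1733583) ≈ 58.229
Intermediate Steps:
X = √1733583 ≈ 1316.7
√(X + G(-1757, 2074)) = √(√1733583 + 2074) = √(2074 + √1733583)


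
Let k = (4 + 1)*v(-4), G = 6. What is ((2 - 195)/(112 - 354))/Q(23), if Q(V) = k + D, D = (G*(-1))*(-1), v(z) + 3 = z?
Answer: -193/7018 ≈ -0.027501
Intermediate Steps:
v(z) = -3 + z
D = 6 (D = (6*(-1))*(-1) = -6*(-1) = 6)
k = -35 (k = (4 + 1)*(-3 - 4) = 5*(-7) = -35)
Q(V) = -29 (Q(V) = -35 + 6 = -29)
((2 - 195)/(112 - 354))/Q(23) = ((2 - 195)/(112 - 354))/(-29) = -193/(-242)*(-1/29) = -193*(-1/242)*(-1/29) = (193/242)*(-1/29) = -193/7018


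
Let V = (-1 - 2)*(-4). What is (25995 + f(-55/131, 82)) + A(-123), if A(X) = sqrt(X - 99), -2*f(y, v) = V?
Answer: 25989 + I*sqrt(222) ≈ 25989.0 + 14.9*I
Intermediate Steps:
V = 12 (V = -3*(-4) = 12)
f(y, v) = -6 (f(y, v) = -1/2*12 = -6)
A(X) = sqrt(-99 + X)
(25995 + f(-55/131, 82)) + A(-123) = (25995 - 6) + sqrt(-99 - 123) = 25989 + sqrt(-222) = 25989 + I*sqrt(222)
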